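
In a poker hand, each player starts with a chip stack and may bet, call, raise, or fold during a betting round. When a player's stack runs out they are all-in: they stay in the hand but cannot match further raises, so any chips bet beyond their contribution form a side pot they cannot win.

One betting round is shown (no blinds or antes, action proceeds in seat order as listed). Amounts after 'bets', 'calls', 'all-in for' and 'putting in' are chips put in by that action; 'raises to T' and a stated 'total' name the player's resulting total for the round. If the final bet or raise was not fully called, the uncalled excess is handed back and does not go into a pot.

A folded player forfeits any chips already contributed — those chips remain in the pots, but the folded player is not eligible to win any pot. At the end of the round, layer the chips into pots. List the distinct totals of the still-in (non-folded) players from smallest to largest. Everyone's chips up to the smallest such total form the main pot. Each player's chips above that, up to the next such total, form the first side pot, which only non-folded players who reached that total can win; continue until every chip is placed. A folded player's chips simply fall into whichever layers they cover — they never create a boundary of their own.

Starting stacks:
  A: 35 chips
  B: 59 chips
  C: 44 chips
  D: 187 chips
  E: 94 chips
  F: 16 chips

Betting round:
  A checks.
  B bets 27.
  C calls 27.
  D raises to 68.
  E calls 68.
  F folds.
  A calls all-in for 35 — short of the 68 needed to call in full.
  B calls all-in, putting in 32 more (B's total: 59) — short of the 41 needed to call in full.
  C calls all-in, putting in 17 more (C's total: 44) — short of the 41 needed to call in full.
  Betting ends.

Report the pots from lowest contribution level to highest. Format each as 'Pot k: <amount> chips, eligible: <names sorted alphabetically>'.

Contributions: A=35, B=59, C=44, D=68, E=68
Folded: F
Pot levels (distinct totals of non-folded players): 35, 44, 59, 68
Layer 1-35: 35 each from A, B, C, D, E = 35*5 = 175 chips; eligible A, B, C, D, E
Layer 36-44: 9 each from B, C, D, E = 9*4 = 36 chips; eligible B, C, D, E
Layer 45-59: 15 each from B, D, E = 15*3 = 45 chips; eligible B, D, E
Layer 60-68: 9 each from D, E = 9*2 = 18 chips; eligible D, E

Pot 1: 175 chips, eligible: A, B, C, D, E
Pot 2: 36 chips, eligible: B, C, D, E
Pot 3: 45 chips, eligible: B, D, E
Pot 4: 18 chips, eligible: D, E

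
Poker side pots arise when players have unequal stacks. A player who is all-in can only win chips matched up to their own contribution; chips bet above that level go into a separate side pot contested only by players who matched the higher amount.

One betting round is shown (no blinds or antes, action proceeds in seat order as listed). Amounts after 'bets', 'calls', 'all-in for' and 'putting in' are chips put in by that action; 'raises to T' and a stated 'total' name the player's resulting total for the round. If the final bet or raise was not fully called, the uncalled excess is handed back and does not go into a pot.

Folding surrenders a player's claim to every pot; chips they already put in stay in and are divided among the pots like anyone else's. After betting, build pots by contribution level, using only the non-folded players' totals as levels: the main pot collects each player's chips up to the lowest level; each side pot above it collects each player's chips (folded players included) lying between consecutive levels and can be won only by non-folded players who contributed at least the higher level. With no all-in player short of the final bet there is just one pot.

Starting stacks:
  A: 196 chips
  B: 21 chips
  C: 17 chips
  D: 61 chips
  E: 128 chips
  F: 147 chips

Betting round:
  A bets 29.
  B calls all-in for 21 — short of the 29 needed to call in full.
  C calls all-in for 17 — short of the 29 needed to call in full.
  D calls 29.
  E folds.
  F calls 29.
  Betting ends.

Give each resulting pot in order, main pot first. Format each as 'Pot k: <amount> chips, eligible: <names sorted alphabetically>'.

Pot 1: 85 chips, eligible: A, B, C, D, F
Pot 2: 16 chips, eligible: A, B, D, F
Pot 3: 24 chips, eligible: A, D, F

Derivation:
Contributions: A=29, B=21, C=17, D=29, F=29
Folded: E
Pot levels (distinct totals of non-folded players): 17, 21, 29
Layer 1-17: 17 each from A, B, C, D, F = 17*5 = 85 chips; eligible A, B, C, D, F
Layer 18-21: 4 each from A, B, D, F = 4*4 = 16 chips; eligible A, B, D, F
Layer 22-29: 8 each from A, D, F = 8*3 = 24 chips; eligible A, D, F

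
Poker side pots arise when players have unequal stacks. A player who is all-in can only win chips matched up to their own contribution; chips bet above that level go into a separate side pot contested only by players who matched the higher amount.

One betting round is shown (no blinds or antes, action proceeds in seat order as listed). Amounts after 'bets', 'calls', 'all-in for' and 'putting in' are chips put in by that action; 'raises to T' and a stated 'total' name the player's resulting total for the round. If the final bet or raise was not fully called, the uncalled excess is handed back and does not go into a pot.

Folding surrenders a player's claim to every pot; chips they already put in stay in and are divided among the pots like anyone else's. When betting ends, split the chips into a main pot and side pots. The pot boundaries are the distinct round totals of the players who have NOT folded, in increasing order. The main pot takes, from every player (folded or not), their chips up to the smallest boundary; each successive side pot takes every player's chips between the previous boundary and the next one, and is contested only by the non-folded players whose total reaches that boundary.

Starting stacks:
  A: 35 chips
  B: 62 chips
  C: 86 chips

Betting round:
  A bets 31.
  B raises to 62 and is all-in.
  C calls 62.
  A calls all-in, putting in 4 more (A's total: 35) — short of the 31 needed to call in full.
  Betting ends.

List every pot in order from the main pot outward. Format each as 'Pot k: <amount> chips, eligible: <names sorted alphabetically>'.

Contributions: A=35, B=62, C=62
Pot levels (distinct totals of non-folded players): 35, 62
Layer 1-35: 35 each from A, B, C = 35*3 = 105 chips; eligible A, B, C
Layer 36-62: 27 each from B, C = 27*2 = 54 chips; eligible B, C

Pot 1: 105 chips, eligible: A, B, C
Pot 2: 54 chips, eligible: B, C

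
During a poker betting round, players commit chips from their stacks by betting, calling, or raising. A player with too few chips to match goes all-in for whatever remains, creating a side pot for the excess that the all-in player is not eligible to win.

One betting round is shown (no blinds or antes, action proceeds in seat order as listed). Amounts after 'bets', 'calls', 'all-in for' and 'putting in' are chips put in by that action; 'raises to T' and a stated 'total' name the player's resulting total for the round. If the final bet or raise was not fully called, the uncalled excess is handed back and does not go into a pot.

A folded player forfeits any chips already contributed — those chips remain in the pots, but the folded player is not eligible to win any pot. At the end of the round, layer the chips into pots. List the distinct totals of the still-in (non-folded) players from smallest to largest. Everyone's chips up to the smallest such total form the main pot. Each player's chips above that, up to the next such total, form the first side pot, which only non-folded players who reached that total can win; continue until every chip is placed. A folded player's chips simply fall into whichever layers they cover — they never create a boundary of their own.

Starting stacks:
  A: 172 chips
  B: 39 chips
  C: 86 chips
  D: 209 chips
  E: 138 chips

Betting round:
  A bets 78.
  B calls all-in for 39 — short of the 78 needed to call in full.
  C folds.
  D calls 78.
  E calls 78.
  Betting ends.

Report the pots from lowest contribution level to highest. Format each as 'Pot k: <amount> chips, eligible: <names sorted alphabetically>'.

Contributions: A=78, B=39, D=78, E=78
Folded: C
Pot levels (distinct totals of non-folded players): 39, 78
Layer 1-39: 39 each from A, B, D, E = 39*4 = 156 chips; eligible A, B, D, E
Layer 40-78: 39 each from A, D, E = 39*3 = 117 chips; eligible A, D, E

Pot 1: 156 chips, eligible: A, B, D, E
Pot 2: 117 chips, eligible: A, D, E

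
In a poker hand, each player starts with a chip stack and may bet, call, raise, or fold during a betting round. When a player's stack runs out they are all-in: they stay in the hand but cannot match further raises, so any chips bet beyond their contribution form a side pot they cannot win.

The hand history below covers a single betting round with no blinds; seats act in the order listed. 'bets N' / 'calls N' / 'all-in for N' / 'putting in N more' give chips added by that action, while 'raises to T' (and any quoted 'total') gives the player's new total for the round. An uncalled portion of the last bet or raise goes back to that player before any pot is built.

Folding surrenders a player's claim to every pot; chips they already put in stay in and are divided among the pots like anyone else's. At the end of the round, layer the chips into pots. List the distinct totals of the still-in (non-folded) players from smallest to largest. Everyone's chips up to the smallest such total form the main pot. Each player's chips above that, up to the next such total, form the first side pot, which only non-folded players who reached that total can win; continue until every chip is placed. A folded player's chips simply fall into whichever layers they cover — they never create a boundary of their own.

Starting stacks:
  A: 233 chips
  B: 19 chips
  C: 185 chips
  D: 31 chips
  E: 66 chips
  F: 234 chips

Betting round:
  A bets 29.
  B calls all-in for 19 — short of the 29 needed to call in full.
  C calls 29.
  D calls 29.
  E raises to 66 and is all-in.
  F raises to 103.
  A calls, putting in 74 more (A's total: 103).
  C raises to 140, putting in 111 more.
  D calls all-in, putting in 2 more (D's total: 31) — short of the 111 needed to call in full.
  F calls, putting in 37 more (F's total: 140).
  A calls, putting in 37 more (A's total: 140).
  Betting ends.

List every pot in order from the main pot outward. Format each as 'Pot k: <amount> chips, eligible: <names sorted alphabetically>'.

Contributions: A=140, B=19, C=140, D=31, E=66, F=140
Pot levels (distinct totals of non-folded players): 19, 31, 66, 140
Layer 1-19: 19 each from A, B, C, D, E, F = 19*6 = 114 chips; eligible A, B, C, D, E, F
Layer 20-31: 12 each from A, C, D, E, F = 12*5 = 60 chips; eligible A, C, D, E, F
Layer 32-66: 35 each from A, C, E, F = 35*4 = 140 chips; eligible A, C, E, F
Layer 67-140: 74 each from A, C, F = 74*3 = 222 chips; eligible A, C, F

Pot 1: 114 chips, eligible: A, B, C, D, E, F
Pot 2: 60 chips, eligible: A, C, D, E, F
Pot 3: 140 chips, eligible: A, C, E, F
Pot 4: 222 chips, eligible: A, C, F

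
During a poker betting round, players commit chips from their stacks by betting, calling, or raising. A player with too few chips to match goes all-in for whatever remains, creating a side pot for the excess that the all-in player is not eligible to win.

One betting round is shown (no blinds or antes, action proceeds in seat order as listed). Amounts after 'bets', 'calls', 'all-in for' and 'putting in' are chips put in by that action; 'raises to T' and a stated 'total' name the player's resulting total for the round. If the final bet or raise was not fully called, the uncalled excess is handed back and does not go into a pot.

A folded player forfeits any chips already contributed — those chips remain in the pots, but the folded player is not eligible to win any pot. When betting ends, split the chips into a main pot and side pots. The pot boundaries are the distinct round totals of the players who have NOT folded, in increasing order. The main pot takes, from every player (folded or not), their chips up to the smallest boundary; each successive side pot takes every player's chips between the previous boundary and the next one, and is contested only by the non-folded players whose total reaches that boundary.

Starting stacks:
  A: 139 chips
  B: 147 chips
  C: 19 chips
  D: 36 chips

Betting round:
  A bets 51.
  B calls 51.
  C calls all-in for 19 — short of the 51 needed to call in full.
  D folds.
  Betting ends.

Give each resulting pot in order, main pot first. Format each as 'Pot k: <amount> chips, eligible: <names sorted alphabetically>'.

Pot 1: 57 chips, eligible: A, B, C
Pot 2: 64 chips, eligible: A, B

Derivation:
Contributions: A=51, B=51, C=19
Folded: D
Pot levels (distinct totals of non-folded players): 19, 51
Layer 1-19: 19 each from A, B, C = 19*3 = 57 chips; eligible A, B, C
Layer 20-51: 32 each from A, B = 32*2 = 64 chips; eligible A, B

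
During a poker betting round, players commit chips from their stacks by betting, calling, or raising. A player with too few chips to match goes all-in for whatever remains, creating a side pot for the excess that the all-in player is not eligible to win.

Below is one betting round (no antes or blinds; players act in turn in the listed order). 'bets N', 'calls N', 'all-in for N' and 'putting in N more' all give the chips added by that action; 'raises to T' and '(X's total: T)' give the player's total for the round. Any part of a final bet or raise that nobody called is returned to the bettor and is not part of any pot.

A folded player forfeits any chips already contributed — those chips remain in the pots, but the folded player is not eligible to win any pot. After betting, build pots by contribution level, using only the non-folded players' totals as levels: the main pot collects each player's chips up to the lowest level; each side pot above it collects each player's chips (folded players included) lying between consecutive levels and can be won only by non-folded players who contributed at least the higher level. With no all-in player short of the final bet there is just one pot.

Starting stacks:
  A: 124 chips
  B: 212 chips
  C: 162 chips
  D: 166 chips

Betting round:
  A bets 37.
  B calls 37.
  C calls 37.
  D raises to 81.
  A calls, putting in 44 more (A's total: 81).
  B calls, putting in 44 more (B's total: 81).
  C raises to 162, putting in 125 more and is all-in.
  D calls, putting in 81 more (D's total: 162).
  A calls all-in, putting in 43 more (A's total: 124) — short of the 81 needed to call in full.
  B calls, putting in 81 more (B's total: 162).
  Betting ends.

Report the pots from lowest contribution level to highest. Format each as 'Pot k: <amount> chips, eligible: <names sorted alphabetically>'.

Contributions: A=124, B=162, C=162, D=162
Pot levels (distinct totals of non-folded players): 124, 162
Layer 1-124: 124 each from A, B, C, D = 124*4 = 496 chips; eligible A, B, C, D
Layer 125-162: 38 each from B, C, D = 38*3 = 114 chips; eligible B, C, D

Pot 1: 496 chips, eligible: A, B, C, D
Pot 2: 114 chips, eligible: B, C, D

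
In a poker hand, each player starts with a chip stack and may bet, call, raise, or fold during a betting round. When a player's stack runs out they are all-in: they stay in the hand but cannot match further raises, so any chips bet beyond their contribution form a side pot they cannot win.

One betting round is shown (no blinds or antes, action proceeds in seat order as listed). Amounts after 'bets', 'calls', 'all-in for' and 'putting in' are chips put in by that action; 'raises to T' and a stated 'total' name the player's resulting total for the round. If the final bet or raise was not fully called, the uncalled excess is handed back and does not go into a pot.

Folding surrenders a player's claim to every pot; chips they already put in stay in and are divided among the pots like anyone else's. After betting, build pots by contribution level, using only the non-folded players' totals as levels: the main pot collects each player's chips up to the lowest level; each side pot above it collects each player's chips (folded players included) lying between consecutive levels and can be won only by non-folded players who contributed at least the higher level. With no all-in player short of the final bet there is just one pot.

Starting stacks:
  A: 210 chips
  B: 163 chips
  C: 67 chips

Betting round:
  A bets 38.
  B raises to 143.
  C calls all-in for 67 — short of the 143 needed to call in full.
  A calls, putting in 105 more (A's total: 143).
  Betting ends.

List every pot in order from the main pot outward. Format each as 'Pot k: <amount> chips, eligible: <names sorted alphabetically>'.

Contributions: A=143, B=143, C=67
Pot levels (distinct totals of non-folded players): 67, 143
Layer 1-67: 67 each from A, B, C = 67*3 = 201 chips; eligible A, B, C
Layer 68-143: 76 each from A, B = 76*2 = 152 chips; eligible A, B

Pot 1: 201 chips, eligible: A, B, C
Pot 2: 152 chips, eligible: A, B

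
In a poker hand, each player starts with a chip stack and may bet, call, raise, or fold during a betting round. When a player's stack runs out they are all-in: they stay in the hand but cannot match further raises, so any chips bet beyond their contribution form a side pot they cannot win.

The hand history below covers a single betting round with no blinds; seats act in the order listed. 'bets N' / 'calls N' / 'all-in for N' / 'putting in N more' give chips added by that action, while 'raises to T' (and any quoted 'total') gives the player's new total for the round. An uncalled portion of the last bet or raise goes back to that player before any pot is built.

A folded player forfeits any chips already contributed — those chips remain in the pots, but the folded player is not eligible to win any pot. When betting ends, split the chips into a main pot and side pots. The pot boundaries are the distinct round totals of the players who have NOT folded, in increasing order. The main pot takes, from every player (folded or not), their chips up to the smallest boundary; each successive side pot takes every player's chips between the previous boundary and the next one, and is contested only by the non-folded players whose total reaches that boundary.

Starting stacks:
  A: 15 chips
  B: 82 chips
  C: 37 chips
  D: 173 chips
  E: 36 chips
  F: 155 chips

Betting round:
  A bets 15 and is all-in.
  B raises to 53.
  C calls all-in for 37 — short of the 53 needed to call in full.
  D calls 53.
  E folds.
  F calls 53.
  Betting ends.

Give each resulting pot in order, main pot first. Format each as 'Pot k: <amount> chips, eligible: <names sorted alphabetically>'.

Contributions: A=15, B=53, C=37, D=53, F=53
Folded: E
Pot levels (distinct totals of non-folded players): 15, 37, 53
Layer 1-15: 15 each from A, B, C, D, F = 15*5 = 75 chips; eligible A, B, C, D, F
Layer 16-37: 22 each from B, C, D, F = 22*4 = 88 chips; eligible B, C, D, F
Layer 38-53: 16 each from B, D, F = 16*3 = 48 chips; eligible B, D, F

Pot 1: 75 chips, eligible: A, B, C, D, F
Pot 2: 88 chips, eligible: B, C, D, F
Pot 3: 48 chips, eligible: B, D, F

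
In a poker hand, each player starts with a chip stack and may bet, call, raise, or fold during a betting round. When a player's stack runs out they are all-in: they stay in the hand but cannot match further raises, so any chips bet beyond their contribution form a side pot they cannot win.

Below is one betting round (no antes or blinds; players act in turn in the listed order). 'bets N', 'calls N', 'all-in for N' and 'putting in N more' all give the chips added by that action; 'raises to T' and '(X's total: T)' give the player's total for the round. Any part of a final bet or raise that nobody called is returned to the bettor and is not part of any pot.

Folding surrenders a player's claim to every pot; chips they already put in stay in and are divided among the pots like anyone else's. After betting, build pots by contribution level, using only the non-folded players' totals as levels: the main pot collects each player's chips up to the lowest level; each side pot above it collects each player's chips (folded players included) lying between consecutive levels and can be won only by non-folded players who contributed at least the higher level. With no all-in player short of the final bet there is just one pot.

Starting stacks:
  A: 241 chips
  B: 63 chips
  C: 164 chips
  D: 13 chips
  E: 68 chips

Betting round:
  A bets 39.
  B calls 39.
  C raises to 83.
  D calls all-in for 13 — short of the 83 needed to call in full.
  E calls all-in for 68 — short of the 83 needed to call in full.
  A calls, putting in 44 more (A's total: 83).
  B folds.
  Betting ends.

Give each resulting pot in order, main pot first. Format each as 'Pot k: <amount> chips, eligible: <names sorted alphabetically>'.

Pot 1: 65 chips, eligible: A, C, D, E
Pot 2: 191 chips, eligible: A, C, E
Pot 3: 30 chips, eligible: A, C

Derivation:
Contributions: A=83, B=39, C=83, D=13, E=68
Folded: B
Pot levels (distinct totals of non-folded players): 13, 68, 83
Layer 1-13: 13 each from A, B, C, D, E = 13*5 = 65 chips; eligible A, C, D, E
Layer 14-68: A 55 + B 26 + C 55 + E 55 = 191 chips; eligible A, C, E
Layer 69-83: 15 each from A, C = 15*2 = 30 chips; eligible A, C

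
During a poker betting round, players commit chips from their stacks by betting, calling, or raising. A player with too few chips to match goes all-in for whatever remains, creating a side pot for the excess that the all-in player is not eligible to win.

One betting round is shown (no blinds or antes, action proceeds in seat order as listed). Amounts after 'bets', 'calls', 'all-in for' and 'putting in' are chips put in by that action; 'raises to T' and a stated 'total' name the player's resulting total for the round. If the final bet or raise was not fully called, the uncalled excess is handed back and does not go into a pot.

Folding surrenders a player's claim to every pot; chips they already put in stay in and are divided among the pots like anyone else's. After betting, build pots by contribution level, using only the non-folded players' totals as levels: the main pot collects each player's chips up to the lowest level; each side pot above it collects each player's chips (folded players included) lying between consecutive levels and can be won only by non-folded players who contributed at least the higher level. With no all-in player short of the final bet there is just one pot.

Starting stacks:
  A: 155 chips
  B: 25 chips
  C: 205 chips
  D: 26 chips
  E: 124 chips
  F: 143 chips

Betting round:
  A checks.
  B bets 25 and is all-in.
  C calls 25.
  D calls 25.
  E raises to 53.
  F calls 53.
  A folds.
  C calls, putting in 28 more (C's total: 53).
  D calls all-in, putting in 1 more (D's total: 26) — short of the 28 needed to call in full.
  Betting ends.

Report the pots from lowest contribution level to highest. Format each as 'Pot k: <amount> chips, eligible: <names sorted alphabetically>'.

Pot 1: 125 chips, eligible: B, C, D, E, F
Pot 2: 4 chips, eligible: C, D, E, F
Pot 3: 81 chips, eligible: C, E, F

Derivation:
Contributions: B=25, C=53, D=26, E=53, F=53
Folded: A
Pot levels (distinct totals of non-folded players): 25, 26, 53
Layer 1-25: 25 each from B, C, D, E, F = 25*5 = 125 chips; eligible B, C, D, E, F
Layer 26-26: 1 each from C, D, E, F = 1*4 = 4 chips; eligible C, D, E, F
Layer 27-53: 27 each from C, E, F = 27*3 = 81 chips; eligible C, E, F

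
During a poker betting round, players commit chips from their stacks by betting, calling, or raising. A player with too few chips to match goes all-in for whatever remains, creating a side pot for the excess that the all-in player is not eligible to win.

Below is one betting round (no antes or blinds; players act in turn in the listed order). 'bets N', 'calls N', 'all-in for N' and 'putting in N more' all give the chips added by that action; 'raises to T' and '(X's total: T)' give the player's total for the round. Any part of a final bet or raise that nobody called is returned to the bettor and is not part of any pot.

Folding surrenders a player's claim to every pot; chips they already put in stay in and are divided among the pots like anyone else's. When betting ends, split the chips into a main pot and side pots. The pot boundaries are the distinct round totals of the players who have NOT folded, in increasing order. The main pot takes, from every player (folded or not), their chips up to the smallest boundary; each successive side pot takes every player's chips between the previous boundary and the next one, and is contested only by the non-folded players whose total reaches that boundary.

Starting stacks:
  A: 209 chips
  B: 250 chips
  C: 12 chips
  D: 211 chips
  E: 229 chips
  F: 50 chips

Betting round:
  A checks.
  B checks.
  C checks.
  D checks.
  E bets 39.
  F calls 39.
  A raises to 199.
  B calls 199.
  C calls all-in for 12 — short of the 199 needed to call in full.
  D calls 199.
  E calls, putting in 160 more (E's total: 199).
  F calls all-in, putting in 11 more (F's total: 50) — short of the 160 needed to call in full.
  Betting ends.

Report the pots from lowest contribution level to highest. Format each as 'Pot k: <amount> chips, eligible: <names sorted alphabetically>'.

Contributions: A=199, B=199, C=12, D=199, E=199, F=50
Pot levels (distinct totals of non-folded players): 12, 50, 199
Layer 1-12: 12 each from A, B, C, D, E, F = 12*6 = 72 chips; eligible A, B, C, D, E, F
Layer 13-50: 38 each from A, B, D, E, F = 38*5 = 190 chips; eligible A, B, D, E, F
Layer 51-199: 149 each from A, B, D, E = 149*4 = 596 chips; eligible A, B, D, E

Pot 1: 72 chips, eligible: A, B, C, D, E, F
Pot 2: 190 chips, eligible: A, B, D, E, F
Pot 3: 596 chips, eligible: A, B, D, E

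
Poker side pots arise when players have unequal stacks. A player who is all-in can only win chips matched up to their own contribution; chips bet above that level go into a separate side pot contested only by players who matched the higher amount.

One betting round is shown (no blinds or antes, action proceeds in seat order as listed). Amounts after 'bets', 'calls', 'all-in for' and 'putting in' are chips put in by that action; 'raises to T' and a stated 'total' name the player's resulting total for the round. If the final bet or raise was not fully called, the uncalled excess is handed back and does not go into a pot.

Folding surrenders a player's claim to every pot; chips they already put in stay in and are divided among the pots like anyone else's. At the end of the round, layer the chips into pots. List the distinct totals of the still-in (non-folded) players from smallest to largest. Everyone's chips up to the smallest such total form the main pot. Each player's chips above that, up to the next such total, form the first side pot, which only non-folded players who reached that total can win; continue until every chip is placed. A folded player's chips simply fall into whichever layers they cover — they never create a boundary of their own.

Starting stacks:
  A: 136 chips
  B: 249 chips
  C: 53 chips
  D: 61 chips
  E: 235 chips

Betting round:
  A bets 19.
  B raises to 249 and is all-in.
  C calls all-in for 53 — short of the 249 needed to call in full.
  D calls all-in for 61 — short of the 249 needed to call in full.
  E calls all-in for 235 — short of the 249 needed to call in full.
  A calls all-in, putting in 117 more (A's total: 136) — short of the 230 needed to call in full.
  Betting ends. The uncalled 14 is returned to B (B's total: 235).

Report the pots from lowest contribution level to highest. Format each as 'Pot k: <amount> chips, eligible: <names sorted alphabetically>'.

Contributions (after 14 returned to B): A=136, B=235, C=53, D=61, E=235
Pot levels (distinct totals of non-folded players): 53, 61, 136, 235
Layer 1-53: 53 each from A, B, C, D, E = 53*5 = 265 chips; eligible A, B, C, D, E
Layer 54-61: 8 each from A, B, D, E = 8*4 = 32 chips; eligible A, B, D, E
Layer 62-136: 75 each from A, B, E = 75*3 = 225 chips; eligible A, B, E
Layer 137-235: 99 each from B, E = 99*2 = 198 chips; eligible B, E

Pot 1: 265 chips, eligible: A, B, C, D, E
Pot 2: 32 chips, eligible: A, B, D, E
Pot 3: 225 chips, eligible: A, B, E
Pot 4: 198 chips, eligible: B, E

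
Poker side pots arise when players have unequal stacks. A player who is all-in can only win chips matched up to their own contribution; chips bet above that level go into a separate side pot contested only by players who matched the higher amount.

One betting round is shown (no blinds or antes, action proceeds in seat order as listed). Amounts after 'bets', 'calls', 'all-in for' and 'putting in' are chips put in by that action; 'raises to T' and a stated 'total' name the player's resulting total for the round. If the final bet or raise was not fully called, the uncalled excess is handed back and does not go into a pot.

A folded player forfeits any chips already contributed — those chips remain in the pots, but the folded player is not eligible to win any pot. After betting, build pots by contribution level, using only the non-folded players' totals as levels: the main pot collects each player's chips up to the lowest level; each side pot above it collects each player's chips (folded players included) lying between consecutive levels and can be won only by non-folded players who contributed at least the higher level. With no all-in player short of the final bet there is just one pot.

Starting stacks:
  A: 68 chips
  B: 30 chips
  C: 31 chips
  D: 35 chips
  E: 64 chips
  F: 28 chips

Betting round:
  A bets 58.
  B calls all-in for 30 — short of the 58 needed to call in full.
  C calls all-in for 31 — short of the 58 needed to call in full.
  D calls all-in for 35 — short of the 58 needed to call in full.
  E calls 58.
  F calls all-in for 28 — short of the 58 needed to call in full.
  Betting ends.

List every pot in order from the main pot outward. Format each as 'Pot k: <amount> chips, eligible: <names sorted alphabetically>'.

Contributions: A=58, B=30, C=31, D=35, E=58, F=28
Pot levels (distinct totals of non-folded players): 28, 30, 31, 35, 58
Layer 1-28: 28 each from A, B, C, D, E, F = 28*6 = 168 chips; eligible A, B, C, D, E, F
Layer 29-30: 2 each from A, B, C, D, E = 2*5 = 10 chips; eligible A, B, C, D, E
Layer 31-31: 1 each from A, C, D, E = 1*4 = 4 chips; eligible A, C, D, E
Layer 32-35: 4 each from A, D, E = 4*3 = 12 chips; eligible A, D, E
Layer 36-58: 23 each from A, E = 23*2 = 46 chips; eligible A, E

Pot 1: 168 chips, eligible: A, B, C, D, E, F
Pot 2: 10 chips, eligible: A, B, C, D, E
Pot 3: 4 chips, eligible: A, C, D, E
Pot 4: 12 chips, eligible: A, D, E
Pot 5: 46 chips, eligible: A, E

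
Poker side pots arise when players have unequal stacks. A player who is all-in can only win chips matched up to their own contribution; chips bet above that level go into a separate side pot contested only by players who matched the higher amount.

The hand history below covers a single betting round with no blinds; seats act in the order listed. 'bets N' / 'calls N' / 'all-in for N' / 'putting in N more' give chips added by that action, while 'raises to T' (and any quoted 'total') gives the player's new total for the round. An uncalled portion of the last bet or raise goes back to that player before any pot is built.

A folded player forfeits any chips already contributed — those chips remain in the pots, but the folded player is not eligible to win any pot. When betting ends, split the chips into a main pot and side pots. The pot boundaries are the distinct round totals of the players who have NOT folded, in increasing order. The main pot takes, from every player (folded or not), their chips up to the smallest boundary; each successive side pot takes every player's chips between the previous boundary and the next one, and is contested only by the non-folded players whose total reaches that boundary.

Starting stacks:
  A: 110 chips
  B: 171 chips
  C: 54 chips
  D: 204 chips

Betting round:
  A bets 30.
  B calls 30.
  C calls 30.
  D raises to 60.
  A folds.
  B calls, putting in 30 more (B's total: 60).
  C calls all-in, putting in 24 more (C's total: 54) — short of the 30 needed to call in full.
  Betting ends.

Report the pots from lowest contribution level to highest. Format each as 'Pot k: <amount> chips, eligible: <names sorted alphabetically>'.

Pot 1: 192 chips, eligible: B, C, D
Pot 2: 12 chips, eligible: B, D

Derivation:
Contributions: A=30, B=60, C=54, D=60
Folded: A
Pot levels (distinct totals of non-folded players): 54, 60
Layer 1-54: A 30 + B 54 + C 54 + D 54 = 192 chips; eligible B, C, D
Layer 55-60: 6 each from B, D = 6*2 = 12 chips; eligible B, D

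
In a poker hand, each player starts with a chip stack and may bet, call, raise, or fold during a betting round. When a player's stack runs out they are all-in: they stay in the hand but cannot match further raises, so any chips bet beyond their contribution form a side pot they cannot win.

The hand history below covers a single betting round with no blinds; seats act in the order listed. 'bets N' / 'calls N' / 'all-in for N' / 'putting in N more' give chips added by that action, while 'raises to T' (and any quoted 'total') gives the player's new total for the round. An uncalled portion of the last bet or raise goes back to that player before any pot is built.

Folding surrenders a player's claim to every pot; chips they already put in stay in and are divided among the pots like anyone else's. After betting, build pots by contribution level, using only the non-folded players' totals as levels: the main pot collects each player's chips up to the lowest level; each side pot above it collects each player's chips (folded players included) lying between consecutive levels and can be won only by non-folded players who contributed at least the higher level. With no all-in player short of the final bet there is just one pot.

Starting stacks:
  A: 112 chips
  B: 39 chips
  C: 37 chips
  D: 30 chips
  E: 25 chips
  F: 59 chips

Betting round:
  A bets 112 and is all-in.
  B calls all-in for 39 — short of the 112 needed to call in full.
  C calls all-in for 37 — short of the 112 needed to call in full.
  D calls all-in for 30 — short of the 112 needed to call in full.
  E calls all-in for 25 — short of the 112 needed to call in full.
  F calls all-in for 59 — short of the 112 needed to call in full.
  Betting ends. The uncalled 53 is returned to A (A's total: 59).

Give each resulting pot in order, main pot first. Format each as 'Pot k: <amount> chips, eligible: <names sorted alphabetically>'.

Contributions (after 53 returned to A): A=59, B=39, C=37, D=30, E=25, F=59
Pot levels (distinct totals of non-folded players): 25, 30, 37, 39, 59
Layer 1-25: 25 each from A, B, C, D, E, F = 25*6 = 150 chips; eligible A, B, C, D, E, F
Layer 26-30: 5 each from A, B, C, D, F = 5*5 = 25 chips; eligible A, B, C, D, F
Layer 31-37: 7 each from A, B, C, F = 7*4 = 28 chips; eligible A, B, C, F
Layer 38-39: 2 each from A, B, F = 2*3 = 6 chips; eligible A, B, F
Layer 40-59: 20 each from A, F = 20*2 = 40 chips; eligible A, F

Pot 1: 150 chips, eligible: A, B, C, D, E, F
Pot 2: 25 chips, eligible: A, B, C, D, F
Pot 3: 28 chips, eligible: A, B, C, F
Pot 4: 6 chips, eligible: A, B, F
Pot 5: 40 chips, eligible: A, F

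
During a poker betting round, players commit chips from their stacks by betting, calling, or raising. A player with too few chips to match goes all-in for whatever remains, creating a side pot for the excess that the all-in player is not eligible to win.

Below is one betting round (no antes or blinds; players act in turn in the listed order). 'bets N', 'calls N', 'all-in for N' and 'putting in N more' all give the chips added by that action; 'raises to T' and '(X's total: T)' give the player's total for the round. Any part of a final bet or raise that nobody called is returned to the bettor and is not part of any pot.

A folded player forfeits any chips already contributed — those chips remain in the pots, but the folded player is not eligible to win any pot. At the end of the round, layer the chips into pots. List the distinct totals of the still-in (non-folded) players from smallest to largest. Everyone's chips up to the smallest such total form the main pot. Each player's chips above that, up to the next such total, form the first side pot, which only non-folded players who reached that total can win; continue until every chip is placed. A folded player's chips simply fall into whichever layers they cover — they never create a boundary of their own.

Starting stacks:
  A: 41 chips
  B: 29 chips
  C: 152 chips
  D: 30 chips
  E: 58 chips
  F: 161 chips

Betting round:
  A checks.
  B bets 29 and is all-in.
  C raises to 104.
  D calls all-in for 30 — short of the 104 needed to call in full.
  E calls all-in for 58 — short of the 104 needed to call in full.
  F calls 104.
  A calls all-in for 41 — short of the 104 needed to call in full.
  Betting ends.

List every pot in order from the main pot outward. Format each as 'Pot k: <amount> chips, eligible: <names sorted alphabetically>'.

Contributions: A=41, B=29, C=104, D=30, E=58, F=104
Pot levels (distinct totals of non-folded players): 29, 30, 41, 58, 104
Layer 1-29: 29 each from A, B, C, D, E, F = 29*6 = 174 chips; eligible A, B, C, D, E, F
Layer 30-30: 1 each from A, C, D, E, F = 1*5 = 5 chips; eligible A, C, D, E, F
Layer 31-41: 11 each from A, C, E, F = 11*4 = 44 chips; eligible A, C, E, F
Layer 42-58: 17 each from C, E, F = 17*3 = 51 chips; eligible C, E, F
Layer 59-104: 46 each from C, F = 46*2 = 92 chips; eligible C, F

Pot 1: 174 chips, eligible: A, B, C, D, E, F
Pot 2: 5 chips, eligible: A, C, D, E, F
Pot 3: 44 chips, eligible: A, C, E, F
Pot 4: 51 chips, eligible: C, E, F
Pot 5: 92 chips, eligible: C, F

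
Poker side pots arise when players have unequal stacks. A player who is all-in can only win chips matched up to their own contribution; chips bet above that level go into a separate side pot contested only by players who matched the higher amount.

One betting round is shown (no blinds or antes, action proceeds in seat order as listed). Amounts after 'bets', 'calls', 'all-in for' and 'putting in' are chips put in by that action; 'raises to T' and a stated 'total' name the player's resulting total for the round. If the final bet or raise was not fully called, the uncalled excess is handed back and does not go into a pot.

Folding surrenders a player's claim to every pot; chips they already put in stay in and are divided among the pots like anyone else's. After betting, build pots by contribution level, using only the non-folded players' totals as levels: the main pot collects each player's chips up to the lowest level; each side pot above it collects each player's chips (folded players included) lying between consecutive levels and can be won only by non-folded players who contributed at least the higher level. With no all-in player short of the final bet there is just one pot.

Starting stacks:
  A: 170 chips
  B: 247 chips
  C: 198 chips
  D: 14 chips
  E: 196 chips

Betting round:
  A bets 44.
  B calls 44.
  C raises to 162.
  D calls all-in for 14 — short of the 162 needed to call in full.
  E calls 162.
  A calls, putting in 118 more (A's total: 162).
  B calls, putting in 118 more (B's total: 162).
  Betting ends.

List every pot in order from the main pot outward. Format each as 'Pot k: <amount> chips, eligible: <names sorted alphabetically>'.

Contributions: A=162, B=162, C=162, D=14, E=162
Pot levels (distinct totals of non-folded players): 14, 162
Layer 1-14: 14 each from A, B, C, D, E = 14*5 = 70 chips; eligible A, B, C, D, E
Layer 15-162: 148 each from A, B, C, E = 148*4 = 592 chips; eligible A, B, C, E

Pot 1: 70 chips, eligible: A, B, C, D, E
Pot 2: 592 chips, eligible: A, B, C, E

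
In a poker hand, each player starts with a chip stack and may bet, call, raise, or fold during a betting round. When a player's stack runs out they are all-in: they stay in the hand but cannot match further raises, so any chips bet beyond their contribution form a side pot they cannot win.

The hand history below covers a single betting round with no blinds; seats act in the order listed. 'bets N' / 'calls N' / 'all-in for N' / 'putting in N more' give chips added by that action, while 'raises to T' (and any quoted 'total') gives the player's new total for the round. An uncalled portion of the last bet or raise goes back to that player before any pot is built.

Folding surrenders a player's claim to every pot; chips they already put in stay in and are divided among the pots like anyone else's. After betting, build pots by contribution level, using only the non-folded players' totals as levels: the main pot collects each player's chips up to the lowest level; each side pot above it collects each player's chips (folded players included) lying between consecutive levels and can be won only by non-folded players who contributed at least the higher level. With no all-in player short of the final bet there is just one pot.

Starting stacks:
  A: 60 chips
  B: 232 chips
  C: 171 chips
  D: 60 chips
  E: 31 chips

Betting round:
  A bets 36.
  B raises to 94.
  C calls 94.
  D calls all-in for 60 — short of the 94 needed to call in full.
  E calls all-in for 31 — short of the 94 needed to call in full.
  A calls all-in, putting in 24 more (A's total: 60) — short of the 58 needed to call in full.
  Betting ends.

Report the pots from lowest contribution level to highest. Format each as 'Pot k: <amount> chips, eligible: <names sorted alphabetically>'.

Pot 1: 155 chips, eligible: A, B, C, D, E
Pot 2: 116 chips, eligible: A, B, C, D
Pot 3: 68 chips, eligible: B, C

Derivation:
Contributions: A=60, B=94, C=94, D=60, E=31
Pot levels (distinct totals of non-folded players): 31, 60, 94
Layer 1-31: 31 each from A, B, C, D, E = 31*5 = 155 chips; eligible A, B, C, D, E
Layer 32-60: 29 each from A, B, C, D = 29*4 = 116 chips; eligible A, B, C, D
Layer 61-94: 34 each from B, C = 34*2 = 68 chips; eligible B, C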